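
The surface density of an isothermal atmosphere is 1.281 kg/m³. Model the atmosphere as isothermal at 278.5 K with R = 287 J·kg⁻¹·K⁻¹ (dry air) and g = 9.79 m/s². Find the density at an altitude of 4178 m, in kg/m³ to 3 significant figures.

ρ ≈ 0.768 kg/m³

Scale height: H = RT/g = 287 × 278.5 / 9.79 = 8164.4 m.
In an isothermal atmosphere, density decays like pressure: ρ = ρ₀ exp(−z/H).
z/H = 4178.0/8164.4 = 0.51173; exp(−0.51173) = 0.59946.
ρ = 1.281 × 0.59946 = 0.76791 kg/m³.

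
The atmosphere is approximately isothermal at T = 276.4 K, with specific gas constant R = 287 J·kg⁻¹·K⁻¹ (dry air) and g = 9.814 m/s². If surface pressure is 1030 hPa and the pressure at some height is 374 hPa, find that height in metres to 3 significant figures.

z ≈ 8190 m

Scale height: H = RT/g = 287 × 276.4 / 9.814 = 8083.0 m.
Invert the barometric formula: z = H ln(P₀/P).
P₀/P = 1030/374 = 2.7540; ln(2.7540) = 1.0131.
z = 8083.0 × 1.0131 = 8188.9 m.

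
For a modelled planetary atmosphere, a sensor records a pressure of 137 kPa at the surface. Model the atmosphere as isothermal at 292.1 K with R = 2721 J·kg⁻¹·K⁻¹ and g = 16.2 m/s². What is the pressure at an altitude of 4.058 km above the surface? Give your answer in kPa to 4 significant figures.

P ≈ 126.1 kPa

Scale height: H = RT/g = 2721 × 292.1 / 16.2 = 49062 m.
Barometric formula: P = P₀ exp(−z/H).
z/H = 4058.0/49062 = 0.082712; exp(−0.082712) = 0.92062.
P = 137 × 0.92062 = 126.12 kPa.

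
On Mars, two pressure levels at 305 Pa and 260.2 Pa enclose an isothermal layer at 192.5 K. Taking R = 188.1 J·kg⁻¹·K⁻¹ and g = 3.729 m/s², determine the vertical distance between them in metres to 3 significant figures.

Hypsometric equation: Δz = (R T̄/g) ln(P₁/P₂).
R T̄/g = 188.1 × 192.5 / 3.729 = 9710.2 m.
ln(305/260.2) = ln(1.1722) = 0.15888.
Δz = 9710.2 × 0.15888 = 1542.8 m.

Δz ≈ 1540 m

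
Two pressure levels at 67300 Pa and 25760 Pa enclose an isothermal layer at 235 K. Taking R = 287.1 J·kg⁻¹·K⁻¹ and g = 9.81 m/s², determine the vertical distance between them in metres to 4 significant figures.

Hypsometric equation: Δz = (R T̄/g) ln(P₁/P₂).
R T̄/g = 287.1 × 235 / 9.81 = 6877.5 m.
ln(67300/25760) = ln(2.6126) = 0.96035.
Δz = 6877.5 × 0.96035 = 6604.8 m.

Δz ≈ 6605 m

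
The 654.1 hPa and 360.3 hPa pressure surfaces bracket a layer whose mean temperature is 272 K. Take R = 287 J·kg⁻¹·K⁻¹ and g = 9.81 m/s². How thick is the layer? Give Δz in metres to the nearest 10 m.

Δz ≈ 4750 m

Hypsometric equation: Δz = (R T̄/g) ln(P₁/P₂).
R T̄/g = 287 × 272 / 9.81 = 7957.6 m.
ln(654.1/360.3) = ln(1.8154) = 0.59631.
Δz = 7957.6 × 0.59631 = 4745.2 m.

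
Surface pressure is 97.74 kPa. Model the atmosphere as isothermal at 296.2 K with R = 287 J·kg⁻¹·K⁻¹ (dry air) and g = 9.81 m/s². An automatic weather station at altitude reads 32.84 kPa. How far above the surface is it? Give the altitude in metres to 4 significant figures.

Scale height: H = RT/g = 287 × 296.2 / 9.81 = 8665.6 m.
Invert the barometric formula: z = H ln(P₀/P).
P₀/P = 97.74/32.84 = 2.9762; ln(2.9762) = 1.0906.
z = 8665.6 × 1.0906 = 9450.7 m.

z ≈ 9451 m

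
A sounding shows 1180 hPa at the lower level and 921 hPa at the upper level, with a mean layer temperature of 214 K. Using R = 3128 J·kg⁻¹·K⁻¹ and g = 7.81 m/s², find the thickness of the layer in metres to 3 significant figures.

Δz ≈ 21200 m

Hypsometric equation: Δz = (R T̄/g) ln(P₁/P₂).
R T̄/g = 3128 × 214 / 7.81 = 85710 m.
ln(1180/921) = ln(1.2812) = 0.24780.
Δz = 85710 × 0.24780 = 21239 m.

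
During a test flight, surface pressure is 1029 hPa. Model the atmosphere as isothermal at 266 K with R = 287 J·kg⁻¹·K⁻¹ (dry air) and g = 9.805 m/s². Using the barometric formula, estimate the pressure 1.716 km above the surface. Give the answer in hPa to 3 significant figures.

P ≈ 825 hPa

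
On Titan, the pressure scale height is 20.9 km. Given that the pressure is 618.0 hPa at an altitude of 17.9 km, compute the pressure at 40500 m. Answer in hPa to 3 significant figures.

P ≈ 210 hPa

Between two levels, P₂ = P₁ exp(−Δz/H) with Δz = z₂ − z₁.
Δz = 40500 − 17900 = 22600 m; Δz/H = 22600/20900 = 1.0813.
P₂ = 618.0 × exp(−1.0813) = 618.0 × 0.33915 = 209.59 hPa.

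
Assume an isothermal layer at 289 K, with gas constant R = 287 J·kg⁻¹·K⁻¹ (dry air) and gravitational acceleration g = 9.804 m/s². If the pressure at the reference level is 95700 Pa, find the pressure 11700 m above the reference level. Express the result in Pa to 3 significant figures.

P ≈ 24000 Pa

Scale height: H = RT/g = 287 × 289 / 9.804 = 8460.1 m.
Barometric formula: P = P₀ exp(−z/H).
z/H = 11700/8460.1 = 1.3830; exp(−1.3830) = 0.25082.
P = 95700 × 0.25082 = 24003 Pa.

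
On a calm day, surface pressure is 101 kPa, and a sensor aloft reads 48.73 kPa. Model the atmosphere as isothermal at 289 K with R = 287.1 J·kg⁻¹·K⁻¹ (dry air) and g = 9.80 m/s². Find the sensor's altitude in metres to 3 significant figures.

z ≈ 6170 m

Scale height: H = RT/g = 287.1 × 289 / 9.80 = 8466.5 m.
Invert the barometric formula: z = H ln(P₀/P).
P₀/P = 101/48.73 = 2.0726; ln(2.0726) = 0.72880.
z = 8466.5 × 0.72880 = 6170.4 m.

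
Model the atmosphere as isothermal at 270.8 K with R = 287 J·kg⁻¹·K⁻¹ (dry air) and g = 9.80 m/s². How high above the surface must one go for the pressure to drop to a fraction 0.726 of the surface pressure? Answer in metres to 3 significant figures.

z ≈ 2540 m

Scale height: H = RT/g = 287 × 270.8 / 9.80 = 7930.6 m.
Set P/P₀ = exp(−z/H) = 0.726, so z = −H ln(0.726).
−ln(0.726) = 0.32021; z = 7930.6 × 0.32021 = 2539.5 m.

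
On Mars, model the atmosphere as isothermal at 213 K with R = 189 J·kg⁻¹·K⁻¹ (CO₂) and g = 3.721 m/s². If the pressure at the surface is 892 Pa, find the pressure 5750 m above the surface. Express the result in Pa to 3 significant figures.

P ≈ 524 Pa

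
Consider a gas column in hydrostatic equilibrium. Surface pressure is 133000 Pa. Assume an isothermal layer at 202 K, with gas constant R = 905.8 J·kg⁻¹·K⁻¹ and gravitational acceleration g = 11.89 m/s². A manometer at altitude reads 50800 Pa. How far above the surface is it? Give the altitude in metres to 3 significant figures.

Scale height: H = RT/g = 905.8 × 202 / 11.89 = 15389 m.
Invert the barometric formula: z = H ln(P₀/P).
P₀/P = 133000/50800 = 2.6181; ln(2.6181) = 0.96245.
z = 15389 × 0.96245 = 14811 m.

z ≈ 14800 m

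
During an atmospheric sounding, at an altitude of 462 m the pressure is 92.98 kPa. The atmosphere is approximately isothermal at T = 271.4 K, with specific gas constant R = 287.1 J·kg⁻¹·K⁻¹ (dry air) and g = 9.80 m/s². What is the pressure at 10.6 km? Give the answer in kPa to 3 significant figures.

Scale height: H = RT/g = 287.1 × 271.4 / 9.80 = 7950.9 m.
Between two levels, P₂ = P₁ exp(−Δz/H) with Δz = z₂ − z₁.
Δz = 10600 − 462.00 = 10138 m; Δz/H = 10138/7950.9 = 1.2751.
P₂ = 92.98 × exp(−1.2751) = 92.98 × 0.27940 = 25.979 kPa.

P ≈ 26.0 kPa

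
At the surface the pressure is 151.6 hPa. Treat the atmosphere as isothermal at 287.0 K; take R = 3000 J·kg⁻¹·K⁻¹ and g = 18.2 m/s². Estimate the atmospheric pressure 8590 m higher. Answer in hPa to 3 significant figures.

Scale height: H = RT/g = 3000 × 287.0 / 18.2 = 47308 m.
Barometric formula: P = P₀ exp(−z/H).
z/H = 8590.0/47308 = 0.18158; exp(−0.18158) = 0.83395.
P = 151.6 × 0.83395 = 126.43 hPa.

P ≈ 126 hPa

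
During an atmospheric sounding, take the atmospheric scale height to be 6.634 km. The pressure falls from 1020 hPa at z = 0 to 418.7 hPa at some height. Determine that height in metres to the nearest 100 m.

z ≈ 5900 m

Invert the barometric formula: z = H ln(P₀/P).
P₀/P = 1020/418.7 = 2.4361; ln(2.4361) = 0.89040.
z = 6634.0 × 0.89040 = 5906.9 m.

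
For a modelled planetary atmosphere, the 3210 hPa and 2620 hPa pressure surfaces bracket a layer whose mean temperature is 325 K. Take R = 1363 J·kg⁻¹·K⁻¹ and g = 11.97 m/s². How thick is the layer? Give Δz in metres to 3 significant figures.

Hypsometric equation: Δz = (R T̄/g) ln(P₁/P₂).
R T̄/g = 1363 × 325 / 11.97 = 37007 m.
ln(3210/2620) = ln(1.2252) = 0.20310.
Δz = 37007 × 0.20310 = 7516.1 m.

Δz ≈ 7520 m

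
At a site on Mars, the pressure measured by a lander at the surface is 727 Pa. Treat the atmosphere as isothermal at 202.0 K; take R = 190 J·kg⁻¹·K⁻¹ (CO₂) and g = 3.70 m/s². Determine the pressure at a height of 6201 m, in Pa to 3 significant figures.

Scale height: H = RT/g = 190 × 202.0 / 3.70 = 10373 m.
Barometric formula: P = P₀ exp(−z/H).
z/H = 6201.0/10373 = 0.59780; exp(−0.59780) = 0.55002.
P = 727 × 0.55002 = 399.86 Pa.

P ≈ 400 Pa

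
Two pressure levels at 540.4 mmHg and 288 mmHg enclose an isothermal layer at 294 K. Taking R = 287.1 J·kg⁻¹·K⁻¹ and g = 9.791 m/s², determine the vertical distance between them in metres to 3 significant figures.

Δz ≈ 5430 m

Hypsometric equation: Δz = (R T̄/g) ln(P₁/P₂).
R T̄/g = 287.1 × 294 / 9.791 = 8620.9 m.
ln(540.4/288) = ln(1.8764) = 0.62936.
Δz = 8620.9 × 0.62936 = 5425.6 m.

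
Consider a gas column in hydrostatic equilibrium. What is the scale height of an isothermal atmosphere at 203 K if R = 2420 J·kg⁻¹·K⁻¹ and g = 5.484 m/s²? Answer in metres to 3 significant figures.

H ≈ 89600 m

The scale height of an isothermal atmosphere is H = RT/g.
H = 2420 × 203 / 5.484 = 491260/5.484 = 89581 m.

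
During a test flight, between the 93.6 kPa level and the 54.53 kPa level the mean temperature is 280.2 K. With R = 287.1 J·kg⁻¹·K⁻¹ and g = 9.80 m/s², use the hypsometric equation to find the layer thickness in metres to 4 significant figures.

Δz ≈ 4435 m

Hypsometric equation: Δz = (R T̄/g) ln(P₁/P₂).
R T̄/g = 287.1 × 280.2 / 9.80 = 8208.7 m.
ln(93.6/54.53) = ln(1.7165) = 0.54029.
Δz = 8208.7 × 0.54029 = 4435.1 m.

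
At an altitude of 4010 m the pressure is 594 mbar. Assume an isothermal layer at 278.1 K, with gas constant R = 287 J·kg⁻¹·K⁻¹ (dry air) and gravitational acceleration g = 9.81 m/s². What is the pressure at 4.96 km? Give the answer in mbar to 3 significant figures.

P ≈ 529 mbar

Scale height: H = RT/g = 287 × 278.1 / 9.81 = 8136.1 m.
Between two levels, P₂ = P₁ exp(−Δz/H) with Δz = z₂ − z₁.
Δz = 4960.0 − 4010.0 = 950.00 m; Δz/H = 950.00/8136.1 = 0.11676.
P₂ = 594 × exp(−0.11676) = 594 × 0.88980 = 528.54 mbar.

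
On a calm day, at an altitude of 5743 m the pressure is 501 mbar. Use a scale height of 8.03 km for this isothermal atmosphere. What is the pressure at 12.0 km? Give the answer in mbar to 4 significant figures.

P ≈ 229.8 mbar

Between two levels, P₂ = P₁ exp(−Δz/H) with Δz = z₂ − z₁.
Δz = 12000 − 5743.0 = 6257.0 m; Δz/H = 6257.0/8030.0 = 0.77920.
P₂ = 501 × exp(−0.77920) = 501 × 0.45877 = 229.84 mbar.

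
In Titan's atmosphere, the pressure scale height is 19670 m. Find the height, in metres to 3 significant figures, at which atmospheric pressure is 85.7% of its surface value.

z ≈ 3040 m

Set P/P₀ = exp(−z/H) = 0.857, so z = −H ln(0.857).
−ln(0.857) = 0.15432; z = 19670 × 0.15432 = 3035.5 m.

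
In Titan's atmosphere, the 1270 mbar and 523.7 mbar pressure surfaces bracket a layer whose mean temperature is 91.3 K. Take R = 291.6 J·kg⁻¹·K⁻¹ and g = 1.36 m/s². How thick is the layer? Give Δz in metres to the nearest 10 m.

Δz ≈ 17340 m

Hypsometric equation: Δz = (R T̄/g) ln(P₁/P₂).
R T̄/g = 291.6 × 91.3 / 1.36 = 19576 m.
ln(1270/523.7) = ln(2.4251) = 0.88587.
Δz = 19576 × 0.88587 = 17342 m.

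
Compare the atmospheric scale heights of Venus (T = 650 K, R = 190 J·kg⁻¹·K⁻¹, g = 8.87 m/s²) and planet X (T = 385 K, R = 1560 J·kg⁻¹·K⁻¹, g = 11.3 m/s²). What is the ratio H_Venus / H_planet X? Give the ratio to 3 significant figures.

H_Venus/H_planet X ≈ 0.262

H = RT/g for each body.
H_Venus = 190 × 650 / 8.87 = 13923 m.
H_planet X = 1560 × 385 / 11.3 = 53150 m.
H_Venus/H_planet X = 13923/53150 = 0.26196.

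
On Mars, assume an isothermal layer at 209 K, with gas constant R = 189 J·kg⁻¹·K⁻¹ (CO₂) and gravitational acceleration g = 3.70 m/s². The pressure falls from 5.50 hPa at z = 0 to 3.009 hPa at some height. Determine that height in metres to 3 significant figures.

Scale height: H = RT/g = 189 × 209 / 3.70 = 10676 m.
Invert the barometric formula: z = H ln(P₀/P).
P₀/P = 5.50/3.009 = 1.8278; ln(1.8278) = 0.60311.
z = 10676 × 0.60311 = 6438.8 m.

z ≈ 6440 m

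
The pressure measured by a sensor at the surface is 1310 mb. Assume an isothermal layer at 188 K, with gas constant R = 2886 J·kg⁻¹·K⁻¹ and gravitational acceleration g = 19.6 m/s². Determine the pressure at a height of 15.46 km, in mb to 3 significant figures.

P ≈ 749 mb

Scale height: H = RT/g = 2886 × 188 / 19.6 = 27682 m.
Barometric formula: P = P₀ exp(−z/H).
z/H = 15460/27682 = 0.55849; exp(−0.55849) = 0.57207.
P = 1310 × 0.57207 = 749.41 mb.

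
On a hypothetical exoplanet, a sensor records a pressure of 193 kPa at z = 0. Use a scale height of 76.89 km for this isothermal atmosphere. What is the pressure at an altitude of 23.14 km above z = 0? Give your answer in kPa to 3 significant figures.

Barometric formula: P = P₀ exp(−z/H).
z/H = 23140/76890 = 0.30095; exp(−0.30095) = 0.74011.
P = 193 × 0.74011 = 142.84 kPa.

P ≈ 143 kPa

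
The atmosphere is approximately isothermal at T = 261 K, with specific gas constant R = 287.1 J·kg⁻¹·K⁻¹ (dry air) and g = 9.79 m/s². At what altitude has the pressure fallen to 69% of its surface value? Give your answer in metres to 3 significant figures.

Scale height: H = RT/g = 287.1 × 261 / 9.79 = 7654.0 m.
Set P/P₀ = exp(−z/H) = 0.69, so z = −H ln(0.69).
−ln(0.69) = 0.37106; z = 7654.0 × 0.37106 = 2840.1 m.

z ≈ 2840 m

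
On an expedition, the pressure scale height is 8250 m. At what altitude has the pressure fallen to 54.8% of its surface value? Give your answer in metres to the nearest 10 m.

Set P/P₀ = exp(−z/H) = 0.548, so z = −H ln(0.548).
−ln(0.548) = 0.60148; z = 8250.0 × 0.60148 = 4962.2 m.

z ≈ 4960 m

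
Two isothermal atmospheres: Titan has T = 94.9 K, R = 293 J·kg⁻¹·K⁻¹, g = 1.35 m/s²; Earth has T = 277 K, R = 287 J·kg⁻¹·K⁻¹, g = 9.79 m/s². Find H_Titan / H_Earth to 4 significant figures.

H_Titan/H_Earth ≈ 2.536

H = RT/g for each body.
H_Titan = 293 × 94.9 / 1.35 = 20597 m.
H_Earth = 287 × 277 / 9.79 = 8120.4 m.
H_Titan/H_Earth = 20597/8120.4 = 2.5365.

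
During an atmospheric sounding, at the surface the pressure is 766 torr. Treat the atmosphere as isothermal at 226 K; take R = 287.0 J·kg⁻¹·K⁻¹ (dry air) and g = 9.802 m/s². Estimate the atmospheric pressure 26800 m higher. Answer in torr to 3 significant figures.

Scale height: H = RT/g = 287.0 × 226 / 9.802 = 6617.2 m.
Barometric formula: P = P₀ exp(−z/H).
z/H = 26800/6617.2 = 4.0501; exp(−4.0501) = 0.017421.
P = 766 × 0.017421 = 13.344 torr.

P ≈ 13.3 torr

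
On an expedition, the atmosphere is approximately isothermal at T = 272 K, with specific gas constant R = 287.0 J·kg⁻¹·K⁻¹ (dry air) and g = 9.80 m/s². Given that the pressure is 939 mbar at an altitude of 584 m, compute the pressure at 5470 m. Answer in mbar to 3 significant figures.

P ≈ 508 mbar

Scale height: H = RT/g = 287.0 × 272 / 9.80 = 7965.7 m.
Between two levels, P₂ = P₁ exp(−Δz/H) with Δz = z₂ − z₁.
Δz = 5470.0 − 584.00 = 4886.0 m; Δz/H = 4886.0/7965.7 = 0.61338.
P₂ = 939 × exp(−0.61338) = 939 × 0.54152 = 508.49 mbar.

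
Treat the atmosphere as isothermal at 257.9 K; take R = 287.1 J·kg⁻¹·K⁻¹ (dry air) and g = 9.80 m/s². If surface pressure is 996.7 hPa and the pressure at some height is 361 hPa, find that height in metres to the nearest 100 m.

Scale height: H = RT/g = 287.1 × 257.9 / 9.80 = 7555.4 m.
Invert the barometric formula: z = H ln(P₀/P).
P₀/P = 996.7/361 = 2.7609; ln(2.7609) = 1.0156.
z = 7555.4 × 1.0156 = 7673.3 m.

z ≈ 7700 m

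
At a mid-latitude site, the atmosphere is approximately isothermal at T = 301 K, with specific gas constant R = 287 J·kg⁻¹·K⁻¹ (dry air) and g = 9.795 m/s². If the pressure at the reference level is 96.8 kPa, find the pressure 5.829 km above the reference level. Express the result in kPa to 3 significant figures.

P ≈ 50.0 kPa

Scale height: H = RT/g = 287 × 301 / 9.795 = 8819.5 m.
Barometric formula: P = P₀ exp(−z/H).
z/H = 5829.0/8819.5 = 0.66092; exp(−0.66092) = 0.51638.
P = 96.8 × 0.51638 = 49.986 kPa.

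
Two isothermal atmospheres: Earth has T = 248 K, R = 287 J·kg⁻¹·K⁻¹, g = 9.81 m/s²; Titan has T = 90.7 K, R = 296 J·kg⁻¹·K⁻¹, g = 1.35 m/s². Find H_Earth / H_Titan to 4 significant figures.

H = RT/g for each body.
H_Earth = 287 × 248 / 9.81 = 7255.5 m.
H_Titan = 296 × 90.7 / 1.35 = 19887 m.
H_Earth/H_Titan = 7255.5/19887 = 0.36484.

H_Earth/H_Titan ≈ 0.3648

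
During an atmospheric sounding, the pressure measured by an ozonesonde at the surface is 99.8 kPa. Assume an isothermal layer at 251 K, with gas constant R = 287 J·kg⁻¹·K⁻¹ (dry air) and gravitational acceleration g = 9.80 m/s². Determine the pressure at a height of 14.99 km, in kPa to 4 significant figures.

P ≈ 12.99 kPa

Scale height: H = RT/g = 287 × 251 / 9.80 = 7350.7 m.
Barometric formula: P = P₀ exp(−z/H).
z/H = 14990/7350.7 = 2.0393; exp(−2.0393) = 0.13012.
P = 99.8 × 0.13012 = 12.986 kPa.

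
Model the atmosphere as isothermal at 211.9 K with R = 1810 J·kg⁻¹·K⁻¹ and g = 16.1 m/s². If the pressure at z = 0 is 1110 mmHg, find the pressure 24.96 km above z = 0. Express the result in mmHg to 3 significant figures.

P ≈ 389 mmHg

Scale height: H = RT/g = 1810 × 211.9 / 16.1 = 23822 m.
Barometric formula: P = P₀ exp(−z/H).
z/H = 24960/23822 = 1.0478; exp(−1.0478) = 0.35071.
P = 1110 × 0.35071 = 389.29 mmHg.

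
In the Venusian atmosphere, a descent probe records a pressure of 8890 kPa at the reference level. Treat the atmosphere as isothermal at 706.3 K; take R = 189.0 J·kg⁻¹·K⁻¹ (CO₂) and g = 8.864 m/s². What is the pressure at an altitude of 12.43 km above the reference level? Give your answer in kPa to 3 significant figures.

P ≈ 3890 kPa

Scale height: H = RT/g = 189.0 × 706.3 / 8.864 = 15060 m.
Barometric formula: P = P₀ exp(−z/H).
z/H = 12430/15060 = 0.82537; exp(−0.82537) = 0.43807.
P = 8890 × 0.43807 = 3894.4 kPa.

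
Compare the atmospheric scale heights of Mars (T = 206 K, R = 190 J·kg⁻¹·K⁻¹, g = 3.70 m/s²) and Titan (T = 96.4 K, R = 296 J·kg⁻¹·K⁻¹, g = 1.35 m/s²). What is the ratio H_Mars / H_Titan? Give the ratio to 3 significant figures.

H_Mars/H_Titan ≈ 0.500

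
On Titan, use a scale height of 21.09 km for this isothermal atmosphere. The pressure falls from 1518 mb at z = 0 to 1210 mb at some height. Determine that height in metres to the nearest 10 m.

z ≈ 4780 m

Invert the barometric formula: z = H ln(P₀/P).
P₀/P = 1518/1210 = 1.2545; ln(1.2545) = 0.22674.
z = 21090 × 0.22674 = 4781.9 m.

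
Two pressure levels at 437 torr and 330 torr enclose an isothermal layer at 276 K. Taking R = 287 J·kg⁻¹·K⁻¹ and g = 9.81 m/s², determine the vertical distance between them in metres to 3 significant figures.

Δz ≈ 2270 m

Hypsometric equation: Δz = (R T̄/g) ln(P₁/P₂).
R T̄/g = 287 × 276 / 9.81 = 8074.6 m.
ln(437/330) = ln(1.3242) = 0.28081.
Δz = 8074.6 × 0.28081 = 2267.4 m.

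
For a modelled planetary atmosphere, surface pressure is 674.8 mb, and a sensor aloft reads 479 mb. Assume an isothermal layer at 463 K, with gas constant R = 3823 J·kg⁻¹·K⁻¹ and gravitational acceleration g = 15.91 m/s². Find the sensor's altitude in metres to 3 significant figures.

Scale height: H = RT/g = 3823 × 463 / 15.91 = 111250 m.
Invert the barometric formula: z = H ln(P₀/P).
P₀/P = 674.8/479 = 1.4088; ln(1.4088) = 0.34274.
z = 111250 × 0.34274 = 38130 m.

z ≈ 38100 m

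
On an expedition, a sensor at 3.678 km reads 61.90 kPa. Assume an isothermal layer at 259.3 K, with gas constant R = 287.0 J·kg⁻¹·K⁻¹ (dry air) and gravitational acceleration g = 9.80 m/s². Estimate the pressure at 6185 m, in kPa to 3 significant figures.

Scale height: H = RT/g = 287.0 × 259.3 / 9.80 = 7593.8 m.
Between two levels, P₂ = P₁ exp(−Δz/H) with Δz = z₂ − z₁.
Δz = 6185.0 − 3678.0 = 2507.0 m; Δz/H = 2507.0/7593.8 = 0.33014.
P₂ = 61.90 × exp(−0.33014) = 61.90 × 0.71882 = 44.495 kPa.

P ≈ 44.5 kPa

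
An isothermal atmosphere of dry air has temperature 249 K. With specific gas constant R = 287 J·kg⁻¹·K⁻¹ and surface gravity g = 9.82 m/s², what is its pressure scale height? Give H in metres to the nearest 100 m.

H ≈ 7300 m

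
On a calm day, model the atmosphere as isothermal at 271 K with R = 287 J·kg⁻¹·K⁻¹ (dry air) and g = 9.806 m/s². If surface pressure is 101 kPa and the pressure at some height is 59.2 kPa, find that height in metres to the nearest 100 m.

z ≈ 4200 m

Scale height: H = RT/g = 287 × 271 / 9.806 = 7931.6 m.
Invert the barometric formula: z = H ln(P₀/P).
P₀/P = 101/59.2 = 1.7061; ln(1.7061) = 0.53421.
z = 7931.6 × 0.53421 = 4237.1 m.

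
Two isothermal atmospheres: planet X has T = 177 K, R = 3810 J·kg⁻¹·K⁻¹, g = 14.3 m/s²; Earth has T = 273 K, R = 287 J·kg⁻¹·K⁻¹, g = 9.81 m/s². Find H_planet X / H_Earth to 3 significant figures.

H = RT/g for each body.
H_planet X = 3810 × 177 / 14.3 = 47159 m.
H_Earth = 287 × 273 / 9.81 = 7986.9 m.
H_planet X/H_Earth = 47159/7986.9 = 5.9045.

H_planet X/H_Earth ≈ 5.90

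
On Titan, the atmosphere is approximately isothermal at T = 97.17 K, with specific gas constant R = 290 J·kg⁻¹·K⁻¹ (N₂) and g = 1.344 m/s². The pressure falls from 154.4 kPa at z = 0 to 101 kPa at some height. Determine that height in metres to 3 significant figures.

z ≈ 8900 m

Scale height: H = RT/g = 290 × 97.17 / 1.344 = 20967 m.
Invert the barometric formula: z = H ln(P₀/P).
P₀/P = 154.4/101 = 1.5287; ln(1.5287) = 0.42442.
z = 20967 × 0.42442 = 8898.8 m.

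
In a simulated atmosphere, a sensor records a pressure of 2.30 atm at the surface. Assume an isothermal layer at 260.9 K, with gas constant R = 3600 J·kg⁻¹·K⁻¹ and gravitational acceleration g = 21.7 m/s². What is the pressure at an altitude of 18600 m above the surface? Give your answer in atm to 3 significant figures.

P ≈ 1.50 atm

Scale height: H = RT/g = 3600 × 260.9 / 21.7 = 43283 m.
Barometric formula: P = P₀ exp(−z/H).
z/H = 18600/43283 = 0.42973; exp(−0.42973) = 0.65068.
P = 2.30 × 0.65068 = 1.4966 atm.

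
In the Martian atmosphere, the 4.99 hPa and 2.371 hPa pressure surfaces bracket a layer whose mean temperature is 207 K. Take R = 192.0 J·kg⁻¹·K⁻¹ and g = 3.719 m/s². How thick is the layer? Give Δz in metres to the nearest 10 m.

Δz ≈ 7950 m

Hypsometric equation: Δz = (R T̄/g) ln(P₁/P₂).
R T̄/g = 192.0 × 207 / 3.719 = 10687 m.
ln(4.99/2.371) = ln(2.1046) = 0.74413.
Δz = 10687 × 0.74413 = 7952.5 m.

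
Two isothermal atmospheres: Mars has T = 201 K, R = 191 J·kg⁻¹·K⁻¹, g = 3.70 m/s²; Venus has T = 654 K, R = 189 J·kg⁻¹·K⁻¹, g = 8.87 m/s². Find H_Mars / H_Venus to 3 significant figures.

H_Mars/H_Venus ≈ 0.745

H = RT/g for each body.
H_Mars = 191 × 201 / 3.70 = 10376 m.
H_Venus = 189 × 654 / 8.87 = 13935 m.
H_Mars/H_Venus = 10376/13935 = 0.74460.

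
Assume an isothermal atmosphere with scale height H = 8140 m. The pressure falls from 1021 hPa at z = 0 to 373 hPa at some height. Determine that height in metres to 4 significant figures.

Invert the barometric formula: z = H ln(P₀/P).
P₀/P = 1021/373 = 2.7373; ln(2.7373) = 1.0070.
z = 8140.0 × 1.0070 = 8197.0 m.

z ≈ 8197 m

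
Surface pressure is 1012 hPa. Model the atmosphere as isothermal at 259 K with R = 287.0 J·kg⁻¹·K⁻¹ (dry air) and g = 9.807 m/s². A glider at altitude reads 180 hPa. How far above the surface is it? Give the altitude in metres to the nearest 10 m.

z ≈ 13090 m

Scale height: H = RT/g = 287.0 × 259 / 9.807 = 7579.6 m.
Invert the barometric formula: z = H ln(P₀/P).
P₀/P = 1012/180 = 5.6222; ln(5.6222) = 1.7267.
z = 7579.6 × 1.7267 = 13088 m.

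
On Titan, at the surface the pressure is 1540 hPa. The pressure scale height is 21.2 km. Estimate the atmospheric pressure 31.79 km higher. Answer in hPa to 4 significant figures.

P ≈ 343.8 hPa

Barometric formula: P = P₀ exp(−z/H).
z/H = 31790/21200 = 1.4995; exp(−1.4995) = 0.22324.
P = 1540 × 0.22324 = 343.79 hPa.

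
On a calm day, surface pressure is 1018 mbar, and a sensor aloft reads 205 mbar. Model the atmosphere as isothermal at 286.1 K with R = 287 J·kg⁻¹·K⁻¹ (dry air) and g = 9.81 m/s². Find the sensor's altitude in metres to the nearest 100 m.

z ≈ 13400 m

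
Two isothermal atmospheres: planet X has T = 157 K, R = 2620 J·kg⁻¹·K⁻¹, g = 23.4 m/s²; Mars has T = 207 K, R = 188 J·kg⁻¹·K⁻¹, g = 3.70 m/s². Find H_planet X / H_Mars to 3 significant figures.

H_planet X/H_Mars ≈ 1.67

H = RT/g for each body.
H_planet X = 2620 × 157 / 23.4 = 17579 m.
H_Mars = 188 × 207 / 3.70 = 10518 m.
H_planet X/H_Mars = 17579/10518 = 1.6713.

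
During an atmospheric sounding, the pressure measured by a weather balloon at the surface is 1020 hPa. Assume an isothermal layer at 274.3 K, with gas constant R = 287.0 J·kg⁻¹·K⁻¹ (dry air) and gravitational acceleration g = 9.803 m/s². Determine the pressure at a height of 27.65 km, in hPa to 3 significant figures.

Scale height: H = RT/g = 287.0 × 274.3 / 9.803 = 8030.6 m.
Barometric formula: P = P₀ exp(−z/H).
z/H = 27650/8030.6 = 3.4431; exp(−3.4431) = 0.031965.
P = 1020 × 0.031965 = 32.604 hPa.

P ≈ 32.6 hPa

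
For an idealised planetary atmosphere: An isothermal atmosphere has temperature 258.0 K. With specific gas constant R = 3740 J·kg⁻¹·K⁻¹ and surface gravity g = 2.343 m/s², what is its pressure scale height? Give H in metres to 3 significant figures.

H ≈ 412000 m

The scale height of an isothermal atmosphere is H = RT/g.
H = 3740 × 258.0 / 2.343 = 964920/2.343 = 411830 m.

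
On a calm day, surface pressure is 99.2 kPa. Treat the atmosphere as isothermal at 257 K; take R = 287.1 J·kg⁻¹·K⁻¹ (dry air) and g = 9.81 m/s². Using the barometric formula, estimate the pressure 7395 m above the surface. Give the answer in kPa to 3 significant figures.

Scale height: H = RT/g = 287.1 × 257 / 9.81 = 7521.4 m.
Barometric formula: P = P₀ exp(−z/H).
z/H = 7395.0/7521.4 = 0.98319; exp(−0.98319) = 0.37412.
P = 99.2 × 0.37412 = 37.113 kPa.

P ≈ 37.1 kPa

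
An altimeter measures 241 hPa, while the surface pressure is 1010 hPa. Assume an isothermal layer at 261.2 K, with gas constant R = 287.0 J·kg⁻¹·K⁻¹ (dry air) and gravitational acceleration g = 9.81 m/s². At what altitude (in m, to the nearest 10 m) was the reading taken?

z ≈ 10950 m

Scale height: H = RT/g = 287.0 × 261.2 / 9.81 = 7641.6 m.
Invert the barometric formula: z = H ln(P₀/P).
P₀/P = 1010/241 = 4.1909; ln(4.1909) = 1.4329.
z = 7641.6 × 1.4329 = 10950 m.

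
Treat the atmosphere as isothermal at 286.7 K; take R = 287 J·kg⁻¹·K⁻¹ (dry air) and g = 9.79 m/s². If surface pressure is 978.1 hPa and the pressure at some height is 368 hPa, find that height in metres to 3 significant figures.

z ≈ 8220 m

Scale height: H = RT/g = 287 × 286.7 / 9.79 = 8404.8 m.
Invert the barometric formula: z = H ln(P₀/P).
P₀/P = 978.1/368 = 2.6579; ln(2.6579) = 0.97754.
z = 8404.8 × 0.97754 = 8216.0 m.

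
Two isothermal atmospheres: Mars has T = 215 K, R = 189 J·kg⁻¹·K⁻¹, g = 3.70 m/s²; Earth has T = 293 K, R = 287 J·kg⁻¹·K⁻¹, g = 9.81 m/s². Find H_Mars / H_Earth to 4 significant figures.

H = RT/g for each body.
H_Mars = 189 × 215 / 3.70 = 10982 m.
H_Earth = 287 × 293 / 9.81 = 8572.0 m.
H_Mars/H_Earth = 10982/8572.0 = 1.2811.

H_Mars/H_Earth ≈ 1.281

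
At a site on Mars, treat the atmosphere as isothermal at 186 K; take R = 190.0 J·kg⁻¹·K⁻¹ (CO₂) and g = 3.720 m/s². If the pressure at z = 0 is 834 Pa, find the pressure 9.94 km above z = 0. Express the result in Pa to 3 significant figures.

P ≈ 293 Pa

Scale height: H = RT/g = 190.0 × 186 / 3.720 = 9500.0 m.
Barometric formula: P = P₀ exp(−z/H).
z/H = 9940.0/9500.0 = 1.0463; exp(−1.0463) = 0.35123.
P = 834 × 0.35123 = 292.93 Pa.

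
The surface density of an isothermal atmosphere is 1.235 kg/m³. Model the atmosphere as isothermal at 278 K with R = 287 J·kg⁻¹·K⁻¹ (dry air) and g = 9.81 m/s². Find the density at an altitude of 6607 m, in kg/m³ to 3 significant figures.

ρ ≈ 0.548 kg/m³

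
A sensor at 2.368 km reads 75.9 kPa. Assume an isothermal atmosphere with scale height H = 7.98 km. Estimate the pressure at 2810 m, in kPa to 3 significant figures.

P ≈ 71.8 kPa

Between two levels, P₂ = P₁ exp(−Δz/H) with Δz = z₂ − z₁.
Δz = 2810.0 − 2368.0 = 442.00 m; Δz/H = 442.00/7980.0 = 0.055388.
P₂ = 75.9 × exp(−0.055388) = 75.9 × 0.94612 = 71.811 kPa.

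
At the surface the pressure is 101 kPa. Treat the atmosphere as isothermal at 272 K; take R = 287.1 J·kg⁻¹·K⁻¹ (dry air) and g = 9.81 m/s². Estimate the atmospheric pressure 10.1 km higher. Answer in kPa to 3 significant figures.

P ≈ 28.4 kPa

Scale height: H = RT/g = 287.1 × 272 / 9.81 = 7960.4 m.
Barometric formula: P = P₀ exp(−z/H).
z/H = 10100/7960.4 = 1.2688; exp(−1.2688) = 0.28117.
P = 101 × 0.28117 = 28.398 kPa.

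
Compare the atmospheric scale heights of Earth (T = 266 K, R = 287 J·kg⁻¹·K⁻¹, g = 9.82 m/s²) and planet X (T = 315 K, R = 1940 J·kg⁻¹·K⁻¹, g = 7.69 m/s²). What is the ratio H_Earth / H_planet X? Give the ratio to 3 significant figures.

H = RT/g for each body.
H_Earth = 287 × 266 / 9.82 = 7774.1 m.
H_planet X = 1940 × 315 / 7.69 = 79467 m.
H_Earth/H_planet X = 7774.1/79467 = 0.097828.

H_Earth/H_planet X ≈ 0.0978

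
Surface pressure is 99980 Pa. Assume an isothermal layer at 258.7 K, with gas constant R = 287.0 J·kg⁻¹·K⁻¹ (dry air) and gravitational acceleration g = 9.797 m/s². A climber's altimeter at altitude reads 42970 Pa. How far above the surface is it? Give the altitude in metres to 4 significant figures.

Scale height: H = RT/g = 287.0 × 258.7 / 9.797 = 7578.5 m.
Invert the barometric formula: z = H ln(P₀/P).
P₀/P = 99980/42970 = 2.3267; ln(2.3267) = 0.84445.
z = 7578.5 × 0.84445 = 6399.7 m.

z ≈ 6400 m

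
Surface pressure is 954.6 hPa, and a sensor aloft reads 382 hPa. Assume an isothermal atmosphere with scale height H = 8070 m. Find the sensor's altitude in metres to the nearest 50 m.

z ≈ 7400 m

Invert the barometric formula: z = H ln(P₀/P).
P₀/P = 954.6/382 = 2.4990; ln(2.4990) = 0.91589.
z = 8070.0 × 0.91589 = 7391.2 m.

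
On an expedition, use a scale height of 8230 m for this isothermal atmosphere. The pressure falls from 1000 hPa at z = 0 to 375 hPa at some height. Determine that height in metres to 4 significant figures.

Invert the barometric formula: z = H ln(P₀/P).
P₀/P = 1000/375 = 2.6667; ln(2.6667) = 0.98084.
z = 8230.0 × 0.98084 = 8072.3 m.

z ≈ 8072 m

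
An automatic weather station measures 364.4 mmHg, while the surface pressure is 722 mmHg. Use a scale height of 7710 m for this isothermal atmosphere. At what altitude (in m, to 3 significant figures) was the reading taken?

z ≈ 5270 m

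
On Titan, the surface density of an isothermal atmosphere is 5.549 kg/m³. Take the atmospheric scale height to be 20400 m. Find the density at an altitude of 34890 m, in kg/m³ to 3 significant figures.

ρ ≈ 1.00 kg/m³

In an isothermal atmosphere, density decays like pressure: ρ = ρ₀ exp(−z/H).
z/H = 34890/20400 = 1.7103; exp(−1.7103) = 0.18081.
ρ = 5.549 × 0.18081 = 1.0033 kg/m³.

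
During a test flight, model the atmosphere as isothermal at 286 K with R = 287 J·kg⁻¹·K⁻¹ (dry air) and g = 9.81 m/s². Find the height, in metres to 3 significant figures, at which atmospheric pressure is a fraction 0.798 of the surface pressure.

z ≈ 1890 m

Scale height: H = RT/g = 287 × 286 / 9.81 = 8367.2 m.
Set P/P₀ = exp(−z/H) = 0.798, so z = −H ln(0.798).
−ln(0.798) = 0.22565; z = 8367.2 × 0.22565 = 1888.1 m.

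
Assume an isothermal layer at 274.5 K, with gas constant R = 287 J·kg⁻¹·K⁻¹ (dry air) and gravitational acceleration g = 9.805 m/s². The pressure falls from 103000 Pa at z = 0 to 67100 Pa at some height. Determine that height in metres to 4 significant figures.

Scale height: H = RT/g = 287 × 274.5 / 9.805 = 8034.8 m.
Invert the barometric formula: z = H ln(P₀/P).
P₀/P = 103000/67100 = 1.5350; ln(1.5350) = 0.42853.
z = 8034.8 × 0.42853 = 3443.2 m.

z ≈ 3443 m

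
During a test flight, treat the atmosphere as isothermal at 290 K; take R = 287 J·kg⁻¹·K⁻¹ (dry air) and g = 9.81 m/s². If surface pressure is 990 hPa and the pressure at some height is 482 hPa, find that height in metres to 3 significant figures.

z ≈ 6110 m

Scale height: H = RT/g = 287 × 290 / 9.81 = 8484.2 m.
Invert the barometric formula: z = H ln(P₀/P).
P₀/P = 990/482 = 2.0539; ln(2.0539) = 0.71974.
z = 8484.2 × 0.71974 = 6106.4 m.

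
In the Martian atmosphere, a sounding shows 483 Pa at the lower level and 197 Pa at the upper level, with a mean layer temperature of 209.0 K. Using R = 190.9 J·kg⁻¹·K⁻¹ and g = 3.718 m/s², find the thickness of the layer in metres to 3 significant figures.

Hypsometric equation: Δz = (R T̄/g) ln(P₁/P₂).
R T̄/g = 190.9 × 209.0 / 3.718 = 10731 m.
ln(483/197) = ln(2.4518) = 0.89682.
Δz = 10731 × 0.89682 = 9623.8 m.

Δz ≈ 9620 m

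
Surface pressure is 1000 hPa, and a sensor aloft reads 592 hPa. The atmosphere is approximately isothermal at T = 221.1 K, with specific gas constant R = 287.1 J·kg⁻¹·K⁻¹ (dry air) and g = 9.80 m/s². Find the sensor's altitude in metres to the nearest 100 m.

z ≈ 3400 m

Scale height: H = RT/g = 287.1 × 221.1 / 9.80 = 6477.3 m.
Invert the barometric formula: z = H ln(P₀/P).
P₀/P = 1000/592 = 1.6892; ln(1.6892) = 0.52426.
z = 6477.3 × 0.52426 = 3395.8 m.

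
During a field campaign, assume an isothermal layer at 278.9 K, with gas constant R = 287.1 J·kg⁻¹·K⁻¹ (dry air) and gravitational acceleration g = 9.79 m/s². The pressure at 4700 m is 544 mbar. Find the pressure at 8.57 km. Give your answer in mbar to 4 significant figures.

P ≈ 338.9 mbar

Scale height: H = RT/g = 287.1 × 278.9 / 9.79 = 8179.0 m.
Between two levels, P₂ = P₁ exp(−Δz/H) with Δz = z₂ − z₁.
Δz = 8570.0 − 4700.0 = 3870.0 m; Δz/H = 3870.0/8179.0 = 0.47316.
P₂ = 544 × exp(−0.47316) = 544 × 0.62303 = 338.93 mbar.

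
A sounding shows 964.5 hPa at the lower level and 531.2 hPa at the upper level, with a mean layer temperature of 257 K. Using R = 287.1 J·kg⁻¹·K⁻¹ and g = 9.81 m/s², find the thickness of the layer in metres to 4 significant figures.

Δz ≈ 4486 m

Hypsometric equation: Δz = (R T̄/g) ln(P₁/P₂).
R T̄/g = 287.1 × 257 / 9.81 = 7521.4 m.
ln(964.5/531.2) = ln(1.8157) = 0.59647.
Δz = 7521.4 × 0.59647 = 4486.3 m.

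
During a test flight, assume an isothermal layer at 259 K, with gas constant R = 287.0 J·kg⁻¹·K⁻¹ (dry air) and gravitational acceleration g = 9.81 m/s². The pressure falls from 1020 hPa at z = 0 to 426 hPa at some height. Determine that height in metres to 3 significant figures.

Scale height: H = RT/g = 287.0 × 259 / 9.81 = 7577.3 m.
Invert the barometric formula: z = H ln(P₀/P).
P₀/P = 1020/426 = 2.3944; ln(2.3944) = 0.87313.
z = 7577.3 × 0.87313 = 6616.0 m.

z ≈ 6620 m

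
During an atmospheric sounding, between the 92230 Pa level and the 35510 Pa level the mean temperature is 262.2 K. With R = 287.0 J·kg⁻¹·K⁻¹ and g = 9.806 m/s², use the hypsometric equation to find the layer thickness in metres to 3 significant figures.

Hypsometric equation: Δz = (R T̄/g) ln(P₁/P₂).
R T̄/g = 287.0 × 262.2 / 9.806 = 7674.0 m.
ln(92230/35510) = ln(2.5973) = 0.95447.
Δz = 7674.0 × 0.95447 = 7324.6 m.

Δz ≈ 7320 m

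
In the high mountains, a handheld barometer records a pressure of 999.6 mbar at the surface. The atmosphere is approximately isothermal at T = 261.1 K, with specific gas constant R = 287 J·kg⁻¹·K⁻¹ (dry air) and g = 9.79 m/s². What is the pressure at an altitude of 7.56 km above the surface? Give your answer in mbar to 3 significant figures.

Scale height: H = RT/g = 287 × 261.1 / 9.79 = 7654.3 m.
Barometric formula: P = P₀ exp(−z/H).
z/H = 7560.0/7654.3 = 0.98768; exp(−0.98768) = 0.37244.
P = 999.6 × 0.37244 = 372.29 mbar.

P ≈ 372 mbar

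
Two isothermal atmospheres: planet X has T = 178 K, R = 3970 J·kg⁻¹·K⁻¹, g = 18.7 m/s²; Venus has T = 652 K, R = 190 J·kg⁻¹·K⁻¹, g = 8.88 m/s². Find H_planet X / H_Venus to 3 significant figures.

H_planet X/H_Venus ≈ 2.71

H = RT/g for each body.
H_planet X = 3970 × 178 / 18.7 = 37789 m.
H_Venus = 190 × 652 / 8.88 = 13950 m.
H_planet X/H_Venus = 37789/13950 = 2.7089.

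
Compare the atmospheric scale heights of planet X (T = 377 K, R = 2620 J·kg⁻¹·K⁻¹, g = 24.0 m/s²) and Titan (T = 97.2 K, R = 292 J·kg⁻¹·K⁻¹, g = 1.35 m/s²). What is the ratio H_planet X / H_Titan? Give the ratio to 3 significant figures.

H_planet X/H_Titan ≈ 1.96

H = RT/g for each body.
H_planet X = 2620 × 377 / 24.0 = 41156 m.
H_Titan = 292 × 97.2 / 1.35 = 21024 m.
H_planet X/H_Titan = 41156/21024 = 1.9576.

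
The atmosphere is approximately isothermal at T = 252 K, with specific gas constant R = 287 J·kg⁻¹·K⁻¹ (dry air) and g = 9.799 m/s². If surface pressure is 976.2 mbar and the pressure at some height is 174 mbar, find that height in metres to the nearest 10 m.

Scale height: H = RT/g = 287 × 252 / 9.799 = 7380.8 m.
Invert the barometric formula: z = H ln(P₀/P).
P₀/P = 976.2/174 = 5.6103; ln(5.6103) = 1.7246.
z = 7380.8 × 1.7246 = 12729 m.

z ≈ 12730 m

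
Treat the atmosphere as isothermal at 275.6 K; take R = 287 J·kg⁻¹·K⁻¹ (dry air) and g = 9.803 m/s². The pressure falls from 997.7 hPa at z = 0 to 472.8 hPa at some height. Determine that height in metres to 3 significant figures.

z ≈ 6030 m

Scale height: H = RT/g = 287 × 275.6 / 9.803 = 8068.7 m.
Invert the barometric formula: z = H ln(P₀/P).
P₀/P = 997.7/472.8 = 2.1102; ln(2.1102) = 0.74678.
z = 8068.7 × 0.74678 = 6025.5 m.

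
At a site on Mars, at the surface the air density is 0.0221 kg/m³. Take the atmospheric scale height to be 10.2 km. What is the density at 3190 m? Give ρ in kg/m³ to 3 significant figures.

ρ ≈ 0.0162 kg/m³

In an isothermal atmosphere, density decays like pressure: ρ = ρ₀ exp(−z/H).
z/H = 3190.0/10200 = 0.31275; exp(−0.31275) = 0.73143.
ρ = 0.0221 × 0.73143 = 0.016165 kg/m³.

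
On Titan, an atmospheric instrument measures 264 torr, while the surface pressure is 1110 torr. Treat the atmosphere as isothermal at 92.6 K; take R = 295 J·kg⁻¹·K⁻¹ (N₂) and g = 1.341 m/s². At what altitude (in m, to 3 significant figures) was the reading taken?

Scale height: H = RT/g = 295 × 92.6 / 1.341 = 20371 m.
Invert the barometric formula: z = H ln(P₀/P).
P₀/P = 1110/264 = 4.2045; ln(4.2045) = 1.4362.
z = 20371 × 1.4362 = 29257 m.

z ≈ 29300 m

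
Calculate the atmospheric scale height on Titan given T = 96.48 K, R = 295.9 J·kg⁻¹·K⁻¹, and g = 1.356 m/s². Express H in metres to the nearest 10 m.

The scale height of an isothermal atmosphere is H = RT/g.
H = 295.9 × 96.48 / 1.356 = 28548/1.356 = 21053 m.

H ≈ 21050 m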